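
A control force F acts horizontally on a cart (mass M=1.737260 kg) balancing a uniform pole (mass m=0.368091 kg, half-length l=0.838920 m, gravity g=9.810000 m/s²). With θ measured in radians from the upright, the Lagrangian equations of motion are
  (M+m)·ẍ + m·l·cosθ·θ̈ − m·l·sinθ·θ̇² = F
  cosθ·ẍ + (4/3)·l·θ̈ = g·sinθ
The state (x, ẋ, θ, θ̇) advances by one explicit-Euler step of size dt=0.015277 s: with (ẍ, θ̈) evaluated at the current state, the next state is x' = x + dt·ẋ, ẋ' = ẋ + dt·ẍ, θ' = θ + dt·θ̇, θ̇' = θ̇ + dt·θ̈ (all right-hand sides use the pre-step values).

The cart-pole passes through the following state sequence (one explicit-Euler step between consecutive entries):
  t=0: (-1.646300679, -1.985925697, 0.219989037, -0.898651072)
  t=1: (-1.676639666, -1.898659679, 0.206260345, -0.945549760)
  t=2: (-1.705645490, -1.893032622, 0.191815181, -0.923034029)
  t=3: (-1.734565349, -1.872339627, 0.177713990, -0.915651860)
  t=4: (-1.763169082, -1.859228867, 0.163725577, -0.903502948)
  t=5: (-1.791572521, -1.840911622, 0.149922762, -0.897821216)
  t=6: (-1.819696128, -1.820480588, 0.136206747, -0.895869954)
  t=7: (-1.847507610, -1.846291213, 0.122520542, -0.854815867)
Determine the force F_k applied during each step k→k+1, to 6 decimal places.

step 0→1:
  ẍ = (ẋ'−ẋ)/dt = (-1.898659679−-1.985925697)/0.015277 = 5.712248
  θ̈ = (θ̇'−θ̇)/dt = (-0.945549760−-0.898651072)/0.015277 = -3.069889
  sinθ=0.218219, cosθ=0.975900
  F = (M+m)·ẍ + m·l·cosθ·θ̈ − m·l·sinθ·θ̇² = 12.026288 + -0.925132 − 0.054419 = 11.046737
step 1→2:
  ẍ = (ẋ'−ẋ)/dt = (-1.893032622−-1.898659679)/0.015277 = 0.368335
  θ̈ = (θ̇'−θ̇)/dt = (-0.923034029−-0.945549760)/0.015277 = 1.473832
  sinθ=0.204801, cosθ=0.978804
  F = (M+m)·ẍ + m·l·cosθ·θ̈ − m·l·sinθ·θ̇² = 0.775475 + 0.445471 − 0.056543 = 1.164403
step 2→3:
  ẍ = (ẋ'−ẋ)/dt = (-1.872339627−-1.893032622)/0.015277 = 1.354520
  θ̈ = (θ̇'−θ̇)/dt = (-0.915651860−-0.923034029)/0.015277 = 0.483221
  sinθ=0.190641, cosθ=0.981660
  F = (M+m)·ẍ + m·l·cosθ·θ̈ − m·l·sinθ·θ̇² = 2.851739 + 0.146481 − 0.050157 = 2.948064
step 3→4:
  ẍ = (ẋ'−ẋ)/dt = (-1.859228867−-1.872339627)/0.015277 = 0.858203
  θ̈ = (θ̇'−θ̇)/dt = (-0.903502948−-0.915651860)/0.015277 = 0.795242
  sinθ=0.176780, cosθ=0.984250
  F = (M+m)·ẍ + m·l·cosθ·θ̈ − m·l·sinθ·θ̇² = 1.806818 + 0.241702 − 0.045769 = 2.002751
step 4→5:
  ẍ = (ẋ'−ẋ)/dt = (-1.840911622−-1.859228867)/0.015277 = 1.199008
  θ̈ = (θ̇'−θ̇)/dt = (-0.897821216−-0.903502948)/0.015277 = 0.371914
  sinθ=0.162995, cosθ=0.986627
  F = (M+m)·ẍ + m·l·cosθ·θ̈ − m·l·sinθ·θ̇² = 2.524333 + 0.113311 − 0.041087 = 2.596556
step 5→6:
  ẍ = (ẋ'−ẋ)/dt = (-1.820480588−-1.840911622)/0.015277 = 1.337372
  θ̈ = (θ̇'−θ̇)/dt = (-0.895869954−-0.897821216)/0.015277 = 0.127725
  sinθ=0.149362, cosθ=0.988783
  F = (M+m)·ẍ + m·l·cosθ·θ̈ − m·l·sinθ·θ̇² = 2.815638 + 0.038999 − 0.037179 = 2.817458
step 6→7:
  ẍ = (ẋ'−ẋ)/dt = (-1.846291213−-1.820480588)/0.015277 = -1.689509
  θ̈ = (θ̇'−θ̇)/dt = (-0.854815867−-0.895869954)/0.015277 = 2.687313
  sinθ=0.135786, cosθ=0.990738
  F = (M+m)·ẍ + m·l·cosθ·θ̈ − m·l·sinθ·θ̇² = -3.557009 + 0.822154 − 0.033653 = -2.768508

F_0 = 11.046737 N
F_1 = 1.164403 N
F_2 = 2.948064 N
F_3 = 2.002751 N
F_4 = 2.596556 N
F_5 = 2.817458 N
F_6 = -2.768508 N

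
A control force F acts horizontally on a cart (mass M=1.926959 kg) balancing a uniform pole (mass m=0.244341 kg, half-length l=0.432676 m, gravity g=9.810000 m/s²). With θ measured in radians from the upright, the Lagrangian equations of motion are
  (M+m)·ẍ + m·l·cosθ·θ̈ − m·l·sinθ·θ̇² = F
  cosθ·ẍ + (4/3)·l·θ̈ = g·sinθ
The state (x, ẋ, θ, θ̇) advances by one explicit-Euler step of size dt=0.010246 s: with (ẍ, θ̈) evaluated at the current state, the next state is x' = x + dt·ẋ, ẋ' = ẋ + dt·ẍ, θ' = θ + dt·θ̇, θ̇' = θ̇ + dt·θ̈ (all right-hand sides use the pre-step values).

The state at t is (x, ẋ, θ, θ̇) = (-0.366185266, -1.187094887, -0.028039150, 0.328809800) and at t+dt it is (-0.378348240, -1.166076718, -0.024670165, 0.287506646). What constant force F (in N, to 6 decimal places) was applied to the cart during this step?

F = 4.028417 N

ẍ = (ẋ'−ẋ)/dt = (-1.166076718−-1.187094887)/0.010246 = 2.051354
θ̈ = (θ̇'−θ̇)/dt = (0.287506646−0.328809800)/0.010246 = -4.031149
sinθ=-0.028035, cosθ=0.999607
F = (M+m)·ẍ + m·l·cosθ·θ̈ − m·l·sinθ·θ̇² = 4.454104 + -0.426008 − -0.000320 = 4.028417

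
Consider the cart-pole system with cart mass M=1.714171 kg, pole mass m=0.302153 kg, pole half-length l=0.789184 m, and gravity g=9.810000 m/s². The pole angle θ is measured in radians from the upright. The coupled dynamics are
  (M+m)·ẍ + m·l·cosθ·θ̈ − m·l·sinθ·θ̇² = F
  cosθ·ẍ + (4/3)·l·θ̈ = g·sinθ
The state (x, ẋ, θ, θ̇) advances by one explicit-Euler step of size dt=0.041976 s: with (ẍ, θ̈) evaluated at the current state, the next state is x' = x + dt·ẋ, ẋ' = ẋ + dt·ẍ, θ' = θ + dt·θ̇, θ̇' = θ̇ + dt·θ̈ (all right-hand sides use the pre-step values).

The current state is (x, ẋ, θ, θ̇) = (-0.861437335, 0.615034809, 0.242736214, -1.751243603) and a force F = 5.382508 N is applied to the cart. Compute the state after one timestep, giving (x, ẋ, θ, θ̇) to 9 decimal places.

sinθ=0.240359522, cosθ=0.970683934
temp = (F + m·l·θ̇²·sinθ)/(M+m) = (5.382508 + 0.175776024)/2.016324 = 2.756642298
θ̈ = (g·sinθ − cosθ·temp)/(l·(4/3 − m·cos²θ/(M+m))) = -0.337899833
ẍ = temp − m·l·θ̈·cosθ/(M+m) = 2.795431485
Euler: x'=-0.861437335+0.041976·0.615034809=-0.835620634, ẋ'=0.615034809+0.041976·2.795431485=0.732375841
       θ'=0.242736214+0.041976·-1.751243603=0.169226013, θ̇'=-1.751243603+0.041976·-0.337899833=-1.765427286

(-0.835620634, 0.732375841, 0.169226013, -1.765427286)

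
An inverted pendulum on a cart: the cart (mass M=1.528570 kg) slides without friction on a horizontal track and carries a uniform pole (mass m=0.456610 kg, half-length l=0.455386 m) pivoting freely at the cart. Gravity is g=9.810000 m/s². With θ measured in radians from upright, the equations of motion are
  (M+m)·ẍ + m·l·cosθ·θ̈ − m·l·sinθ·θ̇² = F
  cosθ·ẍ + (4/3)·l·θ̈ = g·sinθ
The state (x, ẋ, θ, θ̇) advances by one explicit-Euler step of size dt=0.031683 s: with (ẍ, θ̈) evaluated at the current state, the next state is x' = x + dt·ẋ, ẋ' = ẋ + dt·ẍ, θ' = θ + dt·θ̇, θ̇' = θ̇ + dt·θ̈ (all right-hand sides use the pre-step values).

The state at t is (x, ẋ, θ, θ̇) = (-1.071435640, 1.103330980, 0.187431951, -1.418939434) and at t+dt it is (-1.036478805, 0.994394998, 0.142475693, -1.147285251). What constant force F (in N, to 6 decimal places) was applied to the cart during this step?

F = -5.152048 N

ẍ = (ẋ'−ẋ)/dt = (0.994394998−1.103330980)/0.031683 = -3.438310
θ̈ = (θ̇'−θ̇)/dt = (-1.147285251−-1.418939434)/0.031683 = 8.574131
sinθ=0.186336, cosθ=0.982486
F = (M+m)·ẍ + m·l·cosθ·θ̈ − m·l·sinθ·θ̇² = -6.825665 + 1.751627 − 0.078010 = -5.152048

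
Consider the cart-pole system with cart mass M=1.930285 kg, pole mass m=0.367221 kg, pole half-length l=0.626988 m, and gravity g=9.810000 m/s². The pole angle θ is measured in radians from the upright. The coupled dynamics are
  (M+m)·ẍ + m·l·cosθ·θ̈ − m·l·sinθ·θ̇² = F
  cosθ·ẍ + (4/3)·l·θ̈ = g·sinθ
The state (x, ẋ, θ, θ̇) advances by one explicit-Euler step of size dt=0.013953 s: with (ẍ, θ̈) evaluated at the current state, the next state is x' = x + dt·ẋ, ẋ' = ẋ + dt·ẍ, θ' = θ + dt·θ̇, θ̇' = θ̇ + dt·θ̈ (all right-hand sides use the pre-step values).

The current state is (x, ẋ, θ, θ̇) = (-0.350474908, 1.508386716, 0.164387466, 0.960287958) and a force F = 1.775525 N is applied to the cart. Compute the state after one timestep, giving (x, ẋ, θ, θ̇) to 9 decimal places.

(-0.329428388, 1.517833817, 0.177786364, 0.975934469)

sinθ=0.163648085, cosθ=0.986518780
temp = (F + m·l·θ̇²·sinθ)/(M+m) = (1.775525 + 0.034745665)/2.297506 = 0.787928591
θ̈ = (g·sinθ − cosθ·temp)/(l·(4/3 − m·cos²θ/(M+m))) = 1.121372508
ẍ = temp − m·l·θ̈·cosθ/(M+m) = 0.677065918
Euler: x'=-0.350474908+0.013953·1.508386716=-0.329428388, ẋ'=1.508386716+0.013953·0.677065918=1.517833817
       θ'=0.164387466+0.013953·0.960287958=0.177786364, θ̇'=0.960287958+0.013953·1.121372508=0.975934469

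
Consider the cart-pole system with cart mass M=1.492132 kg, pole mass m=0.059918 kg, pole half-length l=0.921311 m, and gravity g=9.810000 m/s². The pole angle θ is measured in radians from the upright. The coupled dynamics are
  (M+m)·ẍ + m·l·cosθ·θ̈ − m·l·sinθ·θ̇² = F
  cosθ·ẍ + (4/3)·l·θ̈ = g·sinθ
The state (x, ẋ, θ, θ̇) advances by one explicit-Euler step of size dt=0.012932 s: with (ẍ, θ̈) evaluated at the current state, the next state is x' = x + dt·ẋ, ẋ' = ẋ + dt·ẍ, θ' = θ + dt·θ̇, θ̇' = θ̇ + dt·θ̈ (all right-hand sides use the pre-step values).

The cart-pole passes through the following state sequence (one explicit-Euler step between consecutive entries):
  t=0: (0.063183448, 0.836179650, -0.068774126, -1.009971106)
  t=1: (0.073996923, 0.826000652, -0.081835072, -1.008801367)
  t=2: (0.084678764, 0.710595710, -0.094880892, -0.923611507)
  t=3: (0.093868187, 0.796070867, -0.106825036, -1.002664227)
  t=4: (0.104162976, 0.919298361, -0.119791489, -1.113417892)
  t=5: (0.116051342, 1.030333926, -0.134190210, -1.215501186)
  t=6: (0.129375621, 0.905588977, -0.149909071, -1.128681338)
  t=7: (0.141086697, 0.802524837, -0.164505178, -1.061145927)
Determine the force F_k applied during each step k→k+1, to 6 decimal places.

step 0→1:
  ẍ = (ẋ'−ẋ)/dt = (0.826000652−0.836179650)/0.012932 = -0.787117
  θ̈ = (θ̇'−θ̇)/dt = (-1.008801367−-1.009971106)/0.012932 = 0.090453
  sinθ=-0.068720, cosθ=0.997636
  F = (M+m)·ẍ + m·l·cosθ·θ̈ − m·l·sinθ·θ̇² = -1.221645 + 0.004981 − -0.003870 = -1.212794
step 1→2:
  ẍ = (ẋ'−ẋ)/dt = (0.710595710−0.826000652)/0.012932 = -8.923983
  θ̈ = (θ̇'−θ̇)/dt = (-0.923611507−-1.008801367)/0.012932 = 6.587524
  sinθ=-0.081744, cosθ=0.996653
  F = (M+m)·ẍ + m·l·cosθ·θ̈ − m·l·sinθ·θ̇² = -13.850467 + 0.362435 − -0.004592 = -13.483440
step 2→3:
  ẍ = (ẋ'−ẋ)/dt = (0.796070867−0.710595710)/0.012932 = 6.609585
  θ̈ = (θ̇'−θ̇)/dt = (-1.002664227−-0.923611507)/0.012932 = -6.112954
  sinθ=-0.094739, cosθ=0.995502
  F = (M+m)·ẍ + m·l·cosθ·θ̈ − m·l·sinθ·θ̇² = 10.258407 + -0.335936 − -0.004461 = 9.926932
step 3→4:
  ẍ = (ẋ'−ẋ)/dt = (0.919298361−0.796070867)/0.012932 = 9.528881
  θ̈ = (θ̇'−θ̇)/dt = (-1.113417892−-1.002664227)/0.012932 = -8.564311
  sinθ=-0.106622, cosθ=0.994300
  F = (M+m)·ẍ + m·l·cosθ·θ̈ − m·l·sinθ·θ̇² = 14.789300 + -0.470082 − -0.005917 = 14.325136
step 4→5:
  ẍ = (ẋ'−ẋ)/dt = (1.030333926−0.919298361)/0.012932 = 8.586109
  θ̈ = (θ̇'−θ̇)/dt = (-1.215501186−-1.113417892)/0.012932 = -7.893852
  sinθ=-0.119505, cosθ=0.992834
  F = (M+m)·ẍ + m·l·cosθ·θ̈ − m·l·sinθ·θ̇² = 13.326071 + -0.432642 − -0.008178 = 12.901607
step 5→6:
  ẍ = (ẋ'−ẋ)/dt = (0.905588977−1.030333926)/0.012932 = -9.646223
  θ̈ = (θ̇'−θ̇)/dt = (-1.128681338−-1.215501186)/0.012932 = 6.713567
  sinθ=-0.133788, cosθ=0.991010
  F = (M+m)·ẍ + m·l·cosθ·θ̈ − m·l·sinθ·θ̇² = -14.971420 + 0.367278 − -0.010912 = -14.593230
step 6→7:
  ẍ = (ẋ'−ẋ)/dt = (0.802524837−0.905588977)/0.012932 = -7.969698
  θ̈ = (θ̇'−θ̇)/dt = (-1.061145927−-1.128681338)/0.012932 = 5.222349
  sinθ=-0.149348, cosθ=0.988785
  F = (M+m)·ẍ + m·l·cosθ·θ̈ − m·l·sinθ·θ̇² = -12.369370 + 0.285057 − -0.010503 = -12.073811

F_0 = -1.212794 N
F_1 = -13.483440 N
F_2 = 9.926932 N
F_3 = 14.325136 N
F_4 = 12.901607 N
F_5 = -14.593230 N
F_6 = -12.073811 N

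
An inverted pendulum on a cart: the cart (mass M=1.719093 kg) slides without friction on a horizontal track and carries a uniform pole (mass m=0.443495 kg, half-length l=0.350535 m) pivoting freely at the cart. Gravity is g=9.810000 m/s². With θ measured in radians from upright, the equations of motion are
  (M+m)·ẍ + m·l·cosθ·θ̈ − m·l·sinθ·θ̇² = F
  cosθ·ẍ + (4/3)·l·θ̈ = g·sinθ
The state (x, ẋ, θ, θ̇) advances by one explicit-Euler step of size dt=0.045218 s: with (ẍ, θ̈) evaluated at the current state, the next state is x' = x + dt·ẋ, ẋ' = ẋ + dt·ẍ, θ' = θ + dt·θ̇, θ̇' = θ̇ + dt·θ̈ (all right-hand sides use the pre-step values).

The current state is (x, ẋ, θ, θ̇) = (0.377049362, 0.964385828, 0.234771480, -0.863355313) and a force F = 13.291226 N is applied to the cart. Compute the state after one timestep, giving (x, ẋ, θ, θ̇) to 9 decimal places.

sinθ=0.232620740, cosθ=0.972567525
temp = (F + m·l·θ̇²·sinθ)/(M+m) = (13.291226 + 0.026955518)/2.162588 = 6.158446046
θ̈ = (g·sinθ − cosθ·temp)/(l·(4/3 − m·cos²θ/(M+m))) = -9.283042848
ẍ = temp − m·l·θ̈·cosθ/(M+m) = 6.807463604
Euler: x'=0.377049362+0.045218·0.964385828=0.420656960, ẋ'=0.964385828+0.045218·6.807463604=1.272205717
       θ'=0.234771480+0.045218·-0.863355313=0.195732279, θ̇'=-0.863355313+0.045218·-9.283042848=-1.283115945

(0.420656960, 1.272205717, 0.195732279, -1.283115945)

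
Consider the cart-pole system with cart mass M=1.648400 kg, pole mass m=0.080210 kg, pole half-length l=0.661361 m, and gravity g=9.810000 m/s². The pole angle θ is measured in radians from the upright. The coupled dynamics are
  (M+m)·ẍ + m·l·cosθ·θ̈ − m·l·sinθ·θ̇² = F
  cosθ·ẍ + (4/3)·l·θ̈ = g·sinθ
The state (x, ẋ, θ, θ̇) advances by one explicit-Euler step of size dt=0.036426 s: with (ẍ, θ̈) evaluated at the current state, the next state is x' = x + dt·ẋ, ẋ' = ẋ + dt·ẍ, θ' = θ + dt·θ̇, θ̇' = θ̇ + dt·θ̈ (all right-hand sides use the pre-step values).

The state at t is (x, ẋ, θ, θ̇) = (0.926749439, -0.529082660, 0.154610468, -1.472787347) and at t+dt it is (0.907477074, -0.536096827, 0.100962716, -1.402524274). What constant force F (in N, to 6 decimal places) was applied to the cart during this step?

F = -0.249475 N

ẍ = (ẋ'−ẋ)/dt = (-0.536096827−-0.529082660)/0.036426 = -0.192559
θ̈ = (θ̇'−θ̇)/dt = (-1.402524274−-1.472787347)/0.036426 = 1.928926
sinθ=0.153995, cosθ=0.988072
F = (M+m)·ẍ + m·l·cosθ·θ̈ − m·l·sinθ·θ̇² = -0.332860 + 0.101105 − 0.017720 = -0.249475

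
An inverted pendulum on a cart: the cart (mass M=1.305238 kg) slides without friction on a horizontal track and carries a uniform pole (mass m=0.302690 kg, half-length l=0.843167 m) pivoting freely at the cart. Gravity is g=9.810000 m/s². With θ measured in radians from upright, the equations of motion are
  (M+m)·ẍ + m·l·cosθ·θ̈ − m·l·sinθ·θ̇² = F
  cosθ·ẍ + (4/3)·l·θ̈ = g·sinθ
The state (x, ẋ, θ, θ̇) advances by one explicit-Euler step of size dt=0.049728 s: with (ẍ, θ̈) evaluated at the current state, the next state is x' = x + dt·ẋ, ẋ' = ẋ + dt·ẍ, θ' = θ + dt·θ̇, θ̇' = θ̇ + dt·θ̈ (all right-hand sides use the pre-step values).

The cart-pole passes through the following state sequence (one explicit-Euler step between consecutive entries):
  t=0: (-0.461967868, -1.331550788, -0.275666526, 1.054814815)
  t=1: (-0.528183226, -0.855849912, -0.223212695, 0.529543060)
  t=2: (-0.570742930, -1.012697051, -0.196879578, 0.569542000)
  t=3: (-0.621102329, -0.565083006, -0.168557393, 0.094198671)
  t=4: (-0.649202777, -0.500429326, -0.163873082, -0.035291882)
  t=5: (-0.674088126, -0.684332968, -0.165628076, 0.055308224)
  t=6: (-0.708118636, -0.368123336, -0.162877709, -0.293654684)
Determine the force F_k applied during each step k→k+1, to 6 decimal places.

F_0 = 12.864763 N
F_1 = -4.855532 N
F_2 = 12.097084 N
F_3 = 1.435758 N
F_4 = -5.487617 N
F_5 = 8.458129 N

step 0→1:
  ẍ = (ẋ'−ẋ)/dt = (-0.855849912−-1.331550788)/0.049728 = 9.566057
  θ̈ = (θ̇'−θ̇)/dt = (0.529543060−1.054814815)/0.049728 = -10.562897
  sinθ=-0.272188, cosθ=0.962244
  F = (M+m)·ẍ + m·l·cosθ·θ̈ − m·l·sinθ·θ̇² = 15.381531 + -2.594060 − -0.077292 = 12.864763
step 1→2:
  ẍ = (ẋ'−ẋ)/dt = (-1.012697051−-0.855849912)/0.049728 = -3.154101
  θ̈ = (θ̇'−θ̇)/dt = (0.569542000−0.529543060)/0.049728 = 0.804354
  sinθ=-0.221364, cosθ=0.975191
  F = (M+m)·ẍ + m·l·cosθ·θ̈ − m·l·sinθ·θ̇² = -5.071567 + 0.200193 − -0.015842 = -4.855532
step 2→3:
  ẍ = (ẋ'−ẋ)/dt = (-0.565083006−-1.012697051)/0.049728 = 9.001248
  θ̈ = (θ̇'−θ̇)/dt = (0.094198671−0.569542000)/0.049728 = -9.558867
  sinθ=-0.195610, cosθ=0.980682
  F = (M+m)·ẍ + m·l·cosθ·θ̈ − m·l·sinθ·θ̇² = 14.473358 + -2.392468 − -0.016194 = 12.097084
step 3→4:
  ẍ = (ẋ'−ẋ)/dt = (-0.500429326−-0.565083006)/0.049728 = 1.300146
  θ̈ = (θ̇'−θ̇)/dt = (-0.035291882−0.094198671)/0.049728 = -2.603977
  sinθ=-0.167760, cosθ=0.985828
  F = (M+m)·ẍ + m·l·cosθ·θ̈ − m·l·sinθ·θ̇² = 2.090542 + -0.655164 − -0.000380 = 1.435758
step 4→5:
  ẍ = (ẋ'−ẋ)/dt = (-0.684332968−-0.500429326)/0.049728 = -3.698191
  θ̈ = (θ̇'−θ̇)/dt = (0.055308224−-0.035291882)/0.049728 = 1.821913
  sinθ=-0.163141, cosθ=0.986603
  F = (M+m)·ẍ + m·l·cosθ·θ̈ − m·l·sinθ·θ̇² = -5.946425 + 0.458756 − -0.000052 = -5.487617
step 5→6:
  ẍ = (ẋ'−ẋ)/dt = (-0.368123336−-0.684332968)/0.049728 = 6.358784
  θ̈ = (θ̇'−θ̇)/dt = (-0.293654684−0.055308224)/0.049728 = -7.017433
  sinθ=-0.164872, cosθ=0.986315
  F = (M+m)·ẍ + m·l·cosθ·θ̈ − m·l·sinθ·θ̇² = 10.224468 + -1.766467 − -0.000129 = 8.458129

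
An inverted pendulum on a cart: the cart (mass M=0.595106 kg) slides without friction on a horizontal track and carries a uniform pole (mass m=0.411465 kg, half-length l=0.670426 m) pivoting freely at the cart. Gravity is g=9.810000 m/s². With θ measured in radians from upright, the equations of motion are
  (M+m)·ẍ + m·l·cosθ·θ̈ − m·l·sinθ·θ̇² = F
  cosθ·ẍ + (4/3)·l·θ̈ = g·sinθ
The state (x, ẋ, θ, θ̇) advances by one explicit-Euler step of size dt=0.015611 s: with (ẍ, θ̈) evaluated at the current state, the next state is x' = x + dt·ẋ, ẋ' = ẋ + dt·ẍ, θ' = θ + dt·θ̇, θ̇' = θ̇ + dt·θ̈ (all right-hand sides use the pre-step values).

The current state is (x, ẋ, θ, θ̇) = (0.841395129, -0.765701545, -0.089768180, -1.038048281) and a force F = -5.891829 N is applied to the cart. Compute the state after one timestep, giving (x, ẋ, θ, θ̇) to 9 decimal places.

sinθ=-0.089647665, cosθ=0.995973542
temp = (F + m·l·θ̇²·sinθ)/(M+m) = (-5.891829 + -0.026647584)/1.006571 = -5.879840154
θ̈ = (g·sinθ − cosθ·temp)/(l·(4/3 − m·cos²θ/(M+m))) = 8.000544980
ẍ = temp − m·l·θ̈·cosθ/(M+m) = -8.063609204
Euler: x'=0.841395129+0.015611·-0.765701545=0.829441762, ẋ'=-0.765701545+0.015611·-8.063609204=-0.891582548
       θ'=-0.089768180+0.015611·-1.038048281=-0.105973152, θ̇'=-1.038048281+0.015611·8.000544980=-0.913151773

(0.829441762, -0.891582548, -0.105973152, -0.913151773)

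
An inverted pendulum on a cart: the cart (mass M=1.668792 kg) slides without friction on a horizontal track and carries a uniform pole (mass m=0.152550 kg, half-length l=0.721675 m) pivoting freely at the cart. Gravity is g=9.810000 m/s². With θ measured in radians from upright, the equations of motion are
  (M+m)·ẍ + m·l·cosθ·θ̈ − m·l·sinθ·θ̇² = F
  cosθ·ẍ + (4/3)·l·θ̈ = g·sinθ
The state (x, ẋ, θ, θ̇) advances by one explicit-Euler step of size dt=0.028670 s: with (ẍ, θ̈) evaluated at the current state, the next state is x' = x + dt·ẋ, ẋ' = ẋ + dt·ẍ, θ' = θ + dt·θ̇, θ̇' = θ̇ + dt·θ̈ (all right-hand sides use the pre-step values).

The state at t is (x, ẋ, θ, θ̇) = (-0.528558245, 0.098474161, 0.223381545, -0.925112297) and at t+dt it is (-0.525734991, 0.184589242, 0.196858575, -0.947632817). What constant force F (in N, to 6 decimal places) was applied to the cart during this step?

F = 5.365500 N

ẍ = (ẋ'−ẋ)/dt = (0.184589242−0.098474161)/0.028670 = 3.003665
θ̈ = (θ̇'−θ̇)/dt = (-0.947632817−-0.925112297)/0.028670 = -0.785508
sinθ=0.221528, cosθ=0.975154
F = (M+m)·ẍ + m·l·cosθ·θ̈ − m·l·sinθ·θ̇² = 5.470702 + -0.084329 − 0.020872 = 5.365500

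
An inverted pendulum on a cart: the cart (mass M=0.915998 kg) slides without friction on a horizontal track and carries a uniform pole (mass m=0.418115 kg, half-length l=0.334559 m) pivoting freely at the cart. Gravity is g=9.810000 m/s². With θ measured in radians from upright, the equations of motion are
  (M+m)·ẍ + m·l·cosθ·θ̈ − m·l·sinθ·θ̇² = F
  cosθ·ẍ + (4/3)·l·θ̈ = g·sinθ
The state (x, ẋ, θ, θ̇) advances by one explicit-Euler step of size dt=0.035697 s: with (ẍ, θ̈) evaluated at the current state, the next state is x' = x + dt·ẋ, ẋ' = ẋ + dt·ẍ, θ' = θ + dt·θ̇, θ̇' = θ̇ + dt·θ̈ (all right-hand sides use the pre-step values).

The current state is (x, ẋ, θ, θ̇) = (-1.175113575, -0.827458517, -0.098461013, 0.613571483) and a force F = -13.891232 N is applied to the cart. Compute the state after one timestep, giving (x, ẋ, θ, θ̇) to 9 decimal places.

sinθ=-0.098302001, cosθ=0.995156629
temp = (F + m·l·θ̇²·sinθ)/(M+m) = (-13.891232 + -0.005176797)/1.334113 = -10.416215716
θ̈ = (g·sinθ − cosθ·temp)/(l·(4/3 − m·cos²θ/(M+m))) = 27.470257855
ẍ = temp − m·l·θ̈·cosθ/(M+m) = -13.282571039
Euler: x'=-1.175113575+0.035697·-0.827458517=-1.204651362, ẋ'=-0.827458517+0.035697·-13.282571039=-1.301606455
       θ'=-0.098461013+0.035697·0.613571483=-0.076558352, θ̇'=0.613571483+0.035697·27.470257855=1.594177278

(-1.204651362, -1.301606455, -0.076558352, 1.594177278)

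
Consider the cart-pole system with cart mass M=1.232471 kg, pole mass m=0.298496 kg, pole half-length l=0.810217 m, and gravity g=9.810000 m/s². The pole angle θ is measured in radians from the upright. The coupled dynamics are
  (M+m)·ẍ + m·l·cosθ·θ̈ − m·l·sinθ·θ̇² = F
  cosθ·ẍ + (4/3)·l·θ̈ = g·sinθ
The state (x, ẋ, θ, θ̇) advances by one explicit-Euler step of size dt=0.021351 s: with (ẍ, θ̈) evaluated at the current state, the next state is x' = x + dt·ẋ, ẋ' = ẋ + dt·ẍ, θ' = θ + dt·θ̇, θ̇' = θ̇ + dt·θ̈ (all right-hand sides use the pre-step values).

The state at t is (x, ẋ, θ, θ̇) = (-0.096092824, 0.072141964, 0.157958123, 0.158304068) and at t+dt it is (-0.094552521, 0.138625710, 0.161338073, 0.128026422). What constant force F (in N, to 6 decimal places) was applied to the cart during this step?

F = 4.427553 N

ẍ = (ẋ'−ẋ)/dt = (0.138625710−0.072141964)/0.021351 = 3.113847
θ̈ = (θ̇'−θ̇)/dt = (0.128026422−0.158304068)/0.021351 = -1.418090
sinθ=0.157302, cosθ=0.987551
F = (M+m)·ẍ + m·l·cosθ·θ̈ − m·l·sinθ·θ̇² = 4.767197 + -0.338691 − 0.000953 = 4.427553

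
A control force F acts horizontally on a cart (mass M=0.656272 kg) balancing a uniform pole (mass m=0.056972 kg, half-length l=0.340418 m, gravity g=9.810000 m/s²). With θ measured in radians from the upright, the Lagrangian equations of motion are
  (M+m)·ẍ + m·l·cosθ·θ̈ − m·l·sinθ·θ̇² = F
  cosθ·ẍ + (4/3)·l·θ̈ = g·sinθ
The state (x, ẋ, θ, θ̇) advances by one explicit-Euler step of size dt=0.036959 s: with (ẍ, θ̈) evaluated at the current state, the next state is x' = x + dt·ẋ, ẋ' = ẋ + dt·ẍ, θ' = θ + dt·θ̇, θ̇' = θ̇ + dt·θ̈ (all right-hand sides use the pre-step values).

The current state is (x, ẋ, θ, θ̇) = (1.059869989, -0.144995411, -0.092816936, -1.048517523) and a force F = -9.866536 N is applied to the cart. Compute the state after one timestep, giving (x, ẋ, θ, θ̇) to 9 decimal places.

sinθ=-0.092683724, cosθ=0.995695600
temp = (F + m·l·θ̇²·sinθ)/(M+m) = (-9.866536 + -0.001976191)/0.713244 = -13.836095629
θ̈ = (g·sinθ − cosθ·temp)/(l·(4/3 − m·cos²θ/(M+m))) = 30.138979174
ẍ = temp − m·l·θ̈·cosθ/(M+m) = -14.652097173
Euler: x'=1.059869989+0.036959·-0.144995411=1.054511104, ẋ'=-0.144995411+0.036959·-14.652097173=-0.686522270
       θ'=-0.092816936+0.036959·-1.048517523=-0.131569095, θ̇'=-1.048517523+0.036959·30.138979174=0.065389008

(1.054511104, -0.686522270, -0.131569095, 0.065389008)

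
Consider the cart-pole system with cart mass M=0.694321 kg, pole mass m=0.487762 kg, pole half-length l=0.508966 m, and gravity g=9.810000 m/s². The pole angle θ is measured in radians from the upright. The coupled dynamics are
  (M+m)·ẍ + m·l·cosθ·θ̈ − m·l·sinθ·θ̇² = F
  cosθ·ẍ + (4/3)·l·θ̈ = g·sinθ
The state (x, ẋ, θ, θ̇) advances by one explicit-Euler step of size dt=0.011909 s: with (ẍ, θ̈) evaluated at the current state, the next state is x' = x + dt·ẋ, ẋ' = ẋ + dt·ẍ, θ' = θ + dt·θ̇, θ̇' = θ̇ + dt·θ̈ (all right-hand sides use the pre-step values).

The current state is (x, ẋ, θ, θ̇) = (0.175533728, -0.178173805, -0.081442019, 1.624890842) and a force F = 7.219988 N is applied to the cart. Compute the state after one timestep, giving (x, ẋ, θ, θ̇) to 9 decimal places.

(0.173411856, -0.069690844, -0.062091194, 1.451557767)

sinθ=-0.081352017, cosθ=0.996685431
temp = (F + m·l·θ̇²·sinθ)/(M+m) = (7.219988 + -0.053322861)/1.182083 = 6.062742751
θ̈ = (g·sinθ − cosθ·temp)/(l·(4/3 − m·cos²θ/(M+m))) = -14.554796761
ẍ = temp − m·l·θ̈·cosθ/(M+m) = 9.109325779
Euler: x'=0.175533728+0.011909·-0.178173805=0.173411856, ẋ'=-0.178173805+0.011909·9.109325779=-0.069690844
       θ'=-0.081442019+0.011909·1.624890842=-0.062091194, θ̇'=1.624890842+0.011909·-14.554796761=1.451557767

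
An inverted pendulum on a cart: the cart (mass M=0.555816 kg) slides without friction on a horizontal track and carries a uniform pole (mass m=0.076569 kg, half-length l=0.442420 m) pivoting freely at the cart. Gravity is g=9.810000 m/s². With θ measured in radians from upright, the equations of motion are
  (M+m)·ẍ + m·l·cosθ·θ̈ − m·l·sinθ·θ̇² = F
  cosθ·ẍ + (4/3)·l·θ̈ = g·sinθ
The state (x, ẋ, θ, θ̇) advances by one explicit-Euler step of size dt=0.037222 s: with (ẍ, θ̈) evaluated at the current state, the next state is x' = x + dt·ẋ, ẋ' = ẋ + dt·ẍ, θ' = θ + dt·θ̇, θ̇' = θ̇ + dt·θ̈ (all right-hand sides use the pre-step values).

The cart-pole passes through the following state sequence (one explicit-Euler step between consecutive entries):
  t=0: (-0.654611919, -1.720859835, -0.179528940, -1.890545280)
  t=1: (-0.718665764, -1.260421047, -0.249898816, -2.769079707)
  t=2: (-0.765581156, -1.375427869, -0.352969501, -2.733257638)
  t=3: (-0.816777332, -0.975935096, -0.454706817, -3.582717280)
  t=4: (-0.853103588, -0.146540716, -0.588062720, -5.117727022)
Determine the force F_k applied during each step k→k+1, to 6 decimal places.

F_0 = 7.057566 N
F_1 = -1.858087 N
F_2 = 6.149256 N
F_3 = 13.026952 N

step 0→1:
  ẍ = (ẋ'−ẋ)/dt = (-1.260421047−-1.720859835)/0.037222 = 12.370071
  θ̈ = (θ̇'−θ̇)/dt = (-2.769079707−-1.890545280)/0.037222 = -23.602558
  sinθ=-0.178566, cosθ=0.983928
  F = (M+m)·ẍ + m·l·cosθ·θ̈ − m·l·sinθ·θ̇² = 7.822647 + -0.786702 − -0.021620 = 7.057566
step 1→2:
  ẍ = (ẋ'−ẋ)/dt = (-1.375427869−-1.260421047)/0.037222 = -3.089754
  θ̈ = (θ̇'−θ̇)/dt = (-2.733257638−-2.769079707)/0.037222 = 0.962390
  sinθ=-0.247306, cosθ=0.968937
  F = (M+m)·ẍ + m·l·cosθ·θ̈ − m·l·sinθ·θ̇² = -1.953914 + 0.031589 − -0.064238 = -1.858087
step 2→3:
  ẍ = (ẋ'−ẋ)/dt = (-0.975935096−-1.375427869)/0.037222 = 10.732706
  θ̈ = (θ̇'−θ̇)/dt = (-3.582717280−-2.733257638)/0.037222 = -22.821440
  sinθ=-0.345686, cosθ=0.938350
  F = (M+m)·ẍ + m·l·cosθ·θ̈ − m·l·sinθ·θ̇² = 6.787202 + -0.725430 − -0.087484 = 6.149256
step 3→4:
  ẍ = (ẋ'−ẋ)/dt = (-0.146540716−-0.975935096)/0.037222 = 22.282370
  θ̈ = (θ̇'−θ̇)/dt = (-5.117727022−-3.582717280)/0.037222 = -41.239314
  sinθ=-0.439199, cosθ=0.898390
  F = (M+m)·ẍ + m·l·cosθ·θ̈ − m·l·sinθ·θ̇² = 14.091037 + -1.255059 − -0.190974 = 13.026952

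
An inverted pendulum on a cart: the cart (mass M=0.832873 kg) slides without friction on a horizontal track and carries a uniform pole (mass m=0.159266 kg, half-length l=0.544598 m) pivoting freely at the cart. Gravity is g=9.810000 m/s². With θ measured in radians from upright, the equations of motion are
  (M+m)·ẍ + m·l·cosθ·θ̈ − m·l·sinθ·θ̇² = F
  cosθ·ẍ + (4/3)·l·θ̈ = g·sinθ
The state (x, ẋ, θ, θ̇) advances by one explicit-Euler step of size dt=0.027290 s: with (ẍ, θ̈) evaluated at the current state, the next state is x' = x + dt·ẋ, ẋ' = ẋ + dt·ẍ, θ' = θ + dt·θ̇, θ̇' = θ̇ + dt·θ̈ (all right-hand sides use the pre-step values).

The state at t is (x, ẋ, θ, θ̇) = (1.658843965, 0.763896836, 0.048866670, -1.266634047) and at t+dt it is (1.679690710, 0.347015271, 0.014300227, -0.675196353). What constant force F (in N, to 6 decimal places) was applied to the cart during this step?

F = -13.285170 N

ẍ = (ẋ'−ẋ)/dt = (0.347015271−0.763896836)/0.027290 = -15.275983
θ̈ = (θ̇'−θ̇)/dt = (-0.675196353−-1.266634047)/0.027290 = 21.672323
sinθ=0.048847, cosθ=0.998806
F = (M+m)·ẍ + m·l·cosθ·θ̈ − m·l·sinθ·θ̇² = -15.155898 + 1.877525 − 0.006797 = -13.285170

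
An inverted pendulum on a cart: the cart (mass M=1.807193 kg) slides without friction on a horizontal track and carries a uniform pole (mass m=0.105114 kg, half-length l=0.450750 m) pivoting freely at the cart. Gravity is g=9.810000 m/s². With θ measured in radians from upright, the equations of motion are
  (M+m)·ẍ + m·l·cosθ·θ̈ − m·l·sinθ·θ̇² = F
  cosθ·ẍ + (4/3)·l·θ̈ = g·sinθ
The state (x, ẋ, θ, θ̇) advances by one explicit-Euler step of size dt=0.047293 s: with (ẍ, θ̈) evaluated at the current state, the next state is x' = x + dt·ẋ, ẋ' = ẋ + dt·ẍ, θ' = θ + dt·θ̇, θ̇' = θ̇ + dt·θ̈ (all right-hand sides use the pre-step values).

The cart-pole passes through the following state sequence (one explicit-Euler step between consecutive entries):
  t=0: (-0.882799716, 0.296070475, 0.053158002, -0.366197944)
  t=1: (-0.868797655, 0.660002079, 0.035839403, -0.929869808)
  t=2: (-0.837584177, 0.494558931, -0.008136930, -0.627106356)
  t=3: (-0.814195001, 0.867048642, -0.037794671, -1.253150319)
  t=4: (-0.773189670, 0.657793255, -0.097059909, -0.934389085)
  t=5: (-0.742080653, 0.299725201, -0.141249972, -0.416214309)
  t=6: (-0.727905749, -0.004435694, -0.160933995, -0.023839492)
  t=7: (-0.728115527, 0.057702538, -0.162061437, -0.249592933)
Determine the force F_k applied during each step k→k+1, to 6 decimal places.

step 0→1:
  ẍ = (ẋ'−ẋ)/dt = (0.660002079−0.296070475)/0.047293 = 7.695253
  θ̈ = (θ̇'−θ̇)/dt = (-0.929869808−-0.366197944)/0.047293 = -11.918717
  sinθ=0.053133, cosθ=0.998587
  F = (M+m)·ẍ + m·l·cosθ·θ̈ − m·l·sinθ·θ̇² = 14.715686 + -0.563913 − 0.000338 = 14.151436
step 1→2:
  ẍ = (ẋ'−ẋ)/dt = (0.494558931−0.660002079)/0.047293 = -3.498259
  θ̈ = (θ̇'−θ̇)/dt = (-0.627106356−-0.929869808)/0.047293 = 6.401866
  sinθ=0.035832, cosθ=0.999358
  F = (M+m)·ẍ + m·l·cosθ·θ̈ − m·l·sinθ·θ̇² = -6.689745 + 0.303127 − 0.001468 = -6.388086
step 2→3:
  ẍ = (ẋ'−ẋ)/dt = (0.867048642−0.494558931)/0.047293 = 7.876212
  θ̈ = (θ̇'−θ̇)/dt = (-1.253150319−-0.627106356)/0.047293 = -13.237561
  sinθ=-0.008137, cosθ=0.999967
  F = (M+m)·ẍ + m·l·cosθ·θ̈ − m·l·sinθ·θ̇² = 15.061736 + -0.627177 − -0.000152 = 14.434711
step 3→4:
  ẍ = (ẋ'−ẋ)/dt = (0.657793255−0.867048642)/0.047293 = -4.424659
  θ̈ = (θ̇'−θ̇)/dt = (-0.934389085−-1.253150319)/0.047293 = 6.740136
  sinθ=-0.037786, cosθ=0.999286
  F = (M+m)·ẍ + m·l·cosθ·θ̈ − m·l·sinθ·θ̇² = -8.461306 + 0.319120 − -0.002811 = -8.139374
step 4→5:
  ẍ = (ẋ'−ẋ)/dt = (0.299725201−0.657793255)/0.047293 = -7.571270
  θ̈ = (θ̇'−θ̇)/dt = (-0.416214309−-0.934389085)/0.047293 = 10.956691
  sinθ=-0.096908, cosθ=0.995293
  F = (M+m)·ẍ + m·l·cosθ·θ̈ − m·l·sinθ·θ̇² = -14.478592 + 0.516686 − -0.004009 = -13.957897
step 5→6:
  ẍ = (ẋ'−ẋ)/dt = (-0.004435694−0.299725201)/0.047293 = -6.431415
  θ̈ = (θ̇'−θ̇)/dt = (-0.023839492−-0.416214309)/0.047293 = 8.296679
  sinθ=-0.140781, cosθ=0.990041
  F = (M+m)·ẍ + m·l·cosθ·θ̈ − m·l·sinθ·θ̇² = -12.298839 + 0.389183 − -0.001156 = -11.908501
step 6→7:
  ẍ = (ẋ'−ẋ)/dt = (0.057702538−-0.004435694)/0.047293 = 1.313899
  θ̈ = (θ̇'−θ̇)/dt = (-0.249592933−-0.023839492)/0.047293 = -4.773506
  sinθ=-0.160240, cosθ=0.987078
  F = (M+m)·ẍ + m·l·cosθ·θ̈ − m·l·sinθ·θ̇² = 2.512579 + -0.223247 − -0.000004 = 2.289336

F_0 = 14.151436 N
F_1 = -6.388086 N
F_2 = 14.434711 N
F_3 = -8.139374 N
F_4 = -13.957897 N
F_5 = -11.908501 N
F_6 = 2.289336 N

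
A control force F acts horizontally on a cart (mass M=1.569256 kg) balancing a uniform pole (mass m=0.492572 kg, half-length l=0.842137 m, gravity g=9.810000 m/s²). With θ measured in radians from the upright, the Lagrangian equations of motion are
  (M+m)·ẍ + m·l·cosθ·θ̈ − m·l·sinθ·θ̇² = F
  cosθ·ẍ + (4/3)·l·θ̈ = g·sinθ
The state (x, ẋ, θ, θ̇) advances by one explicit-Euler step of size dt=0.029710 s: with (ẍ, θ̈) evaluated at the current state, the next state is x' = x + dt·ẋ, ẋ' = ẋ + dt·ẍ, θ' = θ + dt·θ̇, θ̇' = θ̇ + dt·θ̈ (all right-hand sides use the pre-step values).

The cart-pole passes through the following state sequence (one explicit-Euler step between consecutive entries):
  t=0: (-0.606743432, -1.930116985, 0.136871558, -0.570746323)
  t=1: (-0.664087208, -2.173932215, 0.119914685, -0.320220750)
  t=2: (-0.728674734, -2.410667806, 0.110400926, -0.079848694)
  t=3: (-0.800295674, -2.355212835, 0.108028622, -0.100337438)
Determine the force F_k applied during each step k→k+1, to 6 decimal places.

step 0→1:
  ẍ = (ẋ'−ẋ)/dt = (-2.173932215−-1.930116985)/0.029710 = -8.206504
  θ̈ = (θ̇'−θ̇)/dt = (-0.320220750−-0.570746323)/0.029710 = 8.432365
  sinθ=0.136445, cosθ=0.990648
  F = (M+m)·ẍ + m·l·cosθ·θ̈ − m·l·sinθ·θ̇² = -16.920399 + 3.465143 − 0.018437 = -13.473694
step 1→2:
  ẍ = (ẋ'−ẋ)/dt = (-2.410667806−-2.173932215)/0.029710 = -7.968212
  θ̈ = (θ̇'−θ̇)/dt = (-0.079848694−-0.320220750)/0.029710 = 8.090611
  sinθ=0.119628, cosθ=0.992819
  F = (M+m)·ẍ + m·l·cosθ·θ̈ − m·l·sinθ·θ̇² = -16.429084 + 3.331991 − 0.005088 = -13.102181
step 2→3:
  ẍ = (ẋ'−ẋ)/dt = (-2.355212835−-2.410667806)/0.029710 = 1.866542
  θ̈ = (θ̇'−θ̇)/dt = (-0.100337438−-0.079848694)/0.029710 = -0.689624
  sinθ=0.110177, cosθ=0.993912
  F = (M+m)·ẍ + m·l·cosθ·θ̈ − m·l·sinθ·θ̇² = 3.848489 + -0.284324 − 0.000291 = 3.563874

F_0 = -13.473694 N
F_1 = -13.102181 N
F_2 = 3.563874 N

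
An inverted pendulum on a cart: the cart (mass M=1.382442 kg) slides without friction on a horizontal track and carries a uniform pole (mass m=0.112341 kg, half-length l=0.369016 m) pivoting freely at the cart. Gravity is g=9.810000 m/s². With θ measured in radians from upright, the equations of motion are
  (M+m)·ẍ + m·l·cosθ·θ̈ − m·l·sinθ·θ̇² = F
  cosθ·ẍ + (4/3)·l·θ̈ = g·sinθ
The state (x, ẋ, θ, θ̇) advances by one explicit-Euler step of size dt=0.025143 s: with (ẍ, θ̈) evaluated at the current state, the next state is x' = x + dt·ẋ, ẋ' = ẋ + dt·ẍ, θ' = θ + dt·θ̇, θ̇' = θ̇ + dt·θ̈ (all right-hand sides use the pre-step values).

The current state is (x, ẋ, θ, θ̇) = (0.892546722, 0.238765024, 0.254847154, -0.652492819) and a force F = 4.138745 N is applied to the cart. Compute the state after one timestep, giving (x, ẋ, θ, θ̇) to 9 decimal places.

sinθ=0.252097502, cosθ=0.967701839
temp = (F + m·l·θ̇²·sinθ)/(M+m) = (4.138745 + 0.004449421)/1.494783 = 2.771769829
θ̈ = (g·sinθ − cosθ·temp)/(l·(4/3 − m·cos²θ/(M+m))) = -0.448814740
ẍ = temp − m·l·θ̈·cosθ/(M+m) = 2.783815029
Euler: x'=0.892546722+0.025143·0.238765024=0.898549991, ẋ'=0.238765024+0.025143·2.783815029=0.308758485
       θ'=0.254847154+0.025143·-0.652492819=0.238441527, θ̇'=-0.652492819+0.025143·-0.448814740=-0.663777368

(0.898549991, 0.308758485, 0.238441527, -0.663777368)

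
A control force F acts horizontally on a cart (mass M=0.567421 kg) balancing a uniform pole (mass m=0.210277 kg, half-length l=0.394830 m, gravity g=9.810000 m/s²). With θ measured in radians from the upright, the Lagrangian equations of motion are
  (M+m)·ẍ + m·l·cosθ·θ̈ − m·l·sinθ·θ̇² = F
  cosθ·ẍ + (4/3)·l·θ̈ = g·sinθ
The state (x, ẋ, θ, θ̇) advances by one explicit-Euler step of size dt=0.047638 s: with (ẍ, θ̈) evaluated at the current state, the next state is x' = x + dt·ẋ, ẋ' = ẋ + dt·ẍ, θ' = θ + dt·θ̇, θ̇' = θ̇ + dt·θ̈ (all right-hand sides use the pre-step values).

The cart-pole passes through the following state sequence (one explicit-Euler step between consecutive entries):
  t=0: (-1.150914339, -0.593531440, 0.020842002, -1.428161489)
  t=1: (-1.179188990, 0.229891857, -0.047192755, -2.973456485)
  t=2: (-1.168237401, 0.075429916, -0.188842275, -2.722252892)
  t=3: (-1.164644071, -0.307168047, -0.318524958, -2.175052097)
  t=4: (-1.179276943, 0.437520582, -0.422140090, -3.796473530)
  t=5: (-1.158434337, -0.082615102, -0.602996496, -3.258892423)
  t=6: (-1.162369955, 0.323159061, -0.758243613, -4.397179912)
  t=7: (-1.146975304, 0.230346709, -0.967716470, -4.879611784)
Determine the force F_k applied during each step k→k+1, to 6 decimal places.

F_0 = 10.746428 N
F_1 = -2.049676 N
F_2 = -5.193766 N
F_3 = 9.596489 N
F_4 = -7.146368 N
F_5 = 5.490430 N
F_6 = -1.021758 N

step 0→1:
  ẍ = (ẋ'−ẋ)/dt = (0.229891857−-0.593531440)/0.047638 = 17.285010
  θ̈ = (θ̇'−θ̇)/dt = (-2.973456485−-1.428161489)/0.047638 = -32.438284
  sinθ=0.020840, cosθ=0.999783
  F = (M+m)·ẍ + m·l·cosθ·θ̈ − m·l·sinθ·θ̇² = 13.442518 + -2.692560 − 0.003529 = 10.746428
step 1→2:
  ẍ = (ẋ'−ẋ)/dt = (0.075429916−0.229891857)/0.047638 = -3.242410
  θ̈ = (θ̇'−θ̇)/dt = (-2.722252892−-2.973456485)/0.047638 = 5.273177
  sinθ=-0.047175, cosθ=0.998887
  F = (M+m)·ẍ + m·l·cosθ·θ̈ − m·l·sinθ·θ̇² = -2.521616 + 0.437311 − -0.034629 = -2.049676
step 2→3:
  ẍ = (ẋ'−ẋ)/dt = (-0.307168047−0.075429916)/0.047638 = -8.031361
  θ̈ = (θ̇'−θ̇)/dt = (-2.175052097−-2.722252892)/0.047638 = 11.486645
  sinθ=-0.187722, cosθ=0.982222
  F = (M+m)·ẍ + m·l·cosθ·θ̈ − m·l·sinθ·θ̇² = -6.245973 + 0.936709 − -0.115498 = -5.193766
step 3→4:
  ẍ = (ẋ'−ẋ)/dt = (0.437520582−-0.307168047)/0.047638 = 15.632240
  θ̈ = (θ̇'−θ̇)/dt = (-3.796473530−-2.175052097)/0.047638 = -34.036304
  sinθ=-0.313166, cosθ=0.949698
  F = (M+m)·ẍ + m·l·cosθ·θ̈ − m·l·sinθ·θ̇² = 12.157161 + -2.683676 − -0.123003 = 9.596489
step 4→5:
  ẍ = (ẋ'−ẋ)/dt = (-0.082615102−0.437520582)/0.047638 = -10.918504
  θ̈ = (θ̇'−θ̇)/dt = (-3.258892423−-3.796473530)/0.047638 = 11.284712
  sinθ=-0.409714, cosθ=0.912214
  F = (M+m)·ẍ + m·l·cosθ·θ̈ − m·l·sinθ·θ̇² = -8.491299 + 0.854652 − -0.490279 = -7.146368
step 5→6:
  ẍ = (ẋ'−ẋ)/dt = (0.323159061−-0.082615102)/0.047638 = 8.517867
  θ̈ = (θ̇'−θ̇)/dt = (-4.397179912−-3.258892423)/0.047638 = -23.894527
  sinθ=-0.567113, cosθ=0.823640
  F = (M+m)·ẍ + m·l·cosθ·θ̈ − m·l·sinθ·θ̇² = 6.624328 + -1.633946 − -0.500048 = 5.490430
step 6→7:
  ẍ = (ẋ'−ẋ)/dt = (0.230346709−0.323159061)/0.047638 = -1.948284
  θ̈ = (θ̇'−θ̇)/dt = (-4.879611784−-4.397179912)/0.047638 = -10.127039
  sinθ=-0.687647, cosθ=0.726045
  F = (M+m)·ẍ + m·l·cosθ·θ̈ − m·l·sinθ·θ̇² = -1.515177 + -0.610447 − -1.103865 = -1.021758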